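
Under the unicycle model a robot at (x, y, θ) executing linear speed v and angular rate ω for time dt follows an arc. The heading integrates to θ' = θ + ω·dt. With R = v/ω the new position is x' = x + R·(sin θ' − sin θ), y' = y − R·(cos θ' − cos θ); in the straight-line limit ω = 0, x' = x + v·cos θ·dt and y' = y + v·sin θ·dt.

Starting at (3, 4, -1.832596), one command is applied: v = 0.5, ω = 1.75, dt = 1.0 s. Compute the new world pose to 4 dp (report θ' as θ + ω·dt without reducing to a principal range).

(3.2524, 3.6413, -0.0826)

θ' = -1.8326 + 1.75·1.0 = -0.0826
R = v/ω = 0.5/1.75 = 0.2857
x' = 3 + 0.2857·(sin -0.0826 − sin -1.8326) = 3.2524
y' = 4 − 0.2857·(cos -0.0826 − cos -1.8326) = 3.6413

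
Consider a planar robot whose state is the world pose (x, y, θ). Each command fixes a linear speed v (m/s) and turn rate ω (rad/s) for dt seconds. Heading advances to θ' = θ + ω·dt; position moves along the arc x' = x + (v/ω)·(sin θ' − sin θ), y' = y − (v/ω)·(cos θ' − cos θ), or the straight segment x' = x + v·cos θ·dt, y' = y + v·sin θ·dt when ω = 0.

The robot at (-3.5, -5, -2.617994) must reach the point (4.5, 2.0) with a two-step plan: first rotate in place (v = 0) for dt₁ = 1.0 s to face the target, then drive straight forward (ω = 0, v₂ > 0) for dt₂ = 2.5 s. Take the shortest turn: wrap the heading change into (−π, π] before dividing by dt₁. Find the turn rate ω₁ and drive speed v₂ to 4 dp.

ω₁ = -2.9464, v₂ = 4.2521

heading to target = atan2(2−-5, 4.5−-3.5) = 0.7188
Δθ = wrap(0.7188 − -2.6180) = -2.9464; ω₁ = Δθ/dt₁ = -2.9464
distance = √((4.5−-3.5)² + (2−-5)²) = 10.6301; v₂ = distance/dt₂ = 4.2521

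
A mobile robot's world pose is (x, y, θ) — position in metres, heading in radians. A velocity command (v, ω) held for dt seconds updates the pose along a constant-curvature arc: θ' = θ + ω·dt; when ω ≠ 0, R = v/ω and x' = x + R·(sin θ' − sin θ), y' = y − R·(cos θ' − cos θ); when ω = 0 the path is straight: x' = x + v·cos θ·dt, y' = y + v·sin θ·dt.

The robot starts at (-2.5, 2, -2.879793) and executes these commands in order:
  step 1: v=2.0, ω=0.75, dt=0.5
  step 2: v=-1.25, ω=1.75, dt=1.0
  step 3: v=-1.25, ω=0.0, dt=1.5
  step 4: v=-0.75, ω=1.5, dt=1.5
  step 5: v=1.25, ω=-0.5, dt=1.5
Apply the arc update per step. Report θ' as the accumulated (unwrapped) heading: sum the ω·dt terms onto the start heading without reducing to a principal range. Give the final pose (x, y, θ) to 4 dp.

(-4.7402, 5.2695, 0.7452)

step 1: θ'=-2.5048 (R=2.6667) → pose (-3.3955, 1.5682, -2.5048)
step 2: θ'=-0.7548 (R=-0.7143) → pose (-3.3308, 2.6628, -0.7548)
step 3: θ'=-0.7548 (straight) → pose (-4.6966, 3.9474, -0.7548)
step 4: θ'=1.4952 (R=-0.5000) → pose (-5.5377, 3.6210, 1.4952)
step 5: θ'=0.7452 (R=-2.5000) → pose (-4.7402, 5.2695, 0.7452)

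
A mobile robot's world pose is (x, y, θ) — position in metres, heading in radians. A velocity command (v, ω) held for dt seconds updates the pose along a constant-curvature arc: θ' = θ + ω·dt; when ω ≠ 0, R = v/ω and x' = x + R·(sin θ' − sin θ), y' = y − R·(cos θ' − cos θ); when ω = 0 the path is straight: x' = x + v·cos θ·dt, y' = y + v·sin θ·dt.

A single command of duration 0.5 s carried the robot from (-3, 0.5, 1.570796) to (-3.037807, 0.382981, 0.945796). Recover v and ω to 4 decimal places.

v = -0.2500, ω = -1.2500

Δθ = 0.945796 − 1.570796 = -0.625000
ω = Δθ/dt = -0.625000/0.5 = -1.2500
R = −Δy/(cos θ' − cos θ) = 0.2000
v = R·ω = 0.2000·-1.2500 = -0.2500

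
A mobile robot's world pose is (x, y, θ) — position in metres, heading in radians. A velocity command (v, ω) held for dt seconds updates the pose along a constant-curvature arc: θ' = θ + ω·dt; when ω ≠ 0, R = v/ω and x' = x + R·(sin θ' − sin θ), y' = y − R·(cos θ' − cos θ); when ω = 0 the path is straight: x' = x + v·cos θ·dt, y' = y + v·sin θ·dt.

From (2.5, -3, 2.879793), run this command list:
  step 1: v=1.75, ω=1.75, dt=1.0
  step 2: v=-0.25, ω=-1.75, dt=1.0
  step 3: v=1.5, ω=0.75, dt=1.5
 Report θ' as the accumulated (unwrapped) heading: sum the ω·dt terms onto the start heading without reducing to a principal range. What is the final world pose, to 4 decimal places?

(-0.6136, -4.3891, 4.0048)

step 1: θ'=4.6298 (R=1.0000) → pose (1.2446, -3.8834, 4.6298)
step 2: θ'=2.8798 (R=0.1429) → pose (1.4239, -3.7572, 2.8798)
step 3: θ'=4.0048 (R=2.0000) → pose (-0.6136, -4.3891, 4.0048)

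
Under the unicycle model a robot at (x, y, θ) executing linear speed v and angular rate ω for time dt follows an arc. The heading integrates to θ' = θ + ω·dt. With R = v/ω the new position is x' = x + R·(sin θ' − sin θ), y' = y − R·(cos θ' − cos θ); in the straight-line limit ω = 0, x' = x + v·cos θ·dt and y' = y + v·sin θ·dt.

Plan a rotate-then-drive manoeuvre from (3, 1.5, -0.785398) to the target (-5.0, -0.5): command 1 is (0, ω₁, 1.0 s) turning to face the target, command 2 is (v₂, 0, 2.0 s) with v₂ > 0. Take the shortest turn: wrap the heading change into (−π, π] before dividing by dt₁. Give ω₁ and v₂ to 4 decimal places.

heading to target = atan2(-0.5−1.5, -5−3) = -2.8966
Δθ = wrap(-2.8966 − -0.7854) = -2.1112; ω₁ = Δθ/dt₁ = -2.1112
distance = √((-5−3)² + (-0.5−1.5)²) = 8.2462; v₂ = distance/dt₂ = 4.1231

ω₁ = -2.1112, v₂ = 4.1231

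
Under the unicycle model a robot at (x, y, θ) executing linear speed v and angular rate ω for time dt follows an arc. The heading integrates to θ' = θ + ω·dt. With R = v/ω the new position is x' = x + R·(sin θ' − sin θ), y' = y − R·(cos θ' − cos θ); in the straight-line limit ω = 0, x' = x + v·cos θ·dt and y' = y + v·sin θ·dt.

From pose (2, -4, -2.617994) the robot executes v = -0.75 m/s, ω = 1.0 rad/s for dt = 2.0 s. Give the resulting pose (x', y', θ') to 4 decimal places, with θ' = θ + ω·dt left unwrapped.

(2.0596, -2.7392, -0.6180)

θ' = -2.6180 + 1.0·2.0 = -0.6180
R = v/ω = -0.75/1.0 = -0.7500
x' = 2 + -0.7500·(sin -0.6180 − sin -2.6180) = 2.0596
y' = -4 − -0.7500·(cos -0.6180 − cos -2.6180) = -2.7392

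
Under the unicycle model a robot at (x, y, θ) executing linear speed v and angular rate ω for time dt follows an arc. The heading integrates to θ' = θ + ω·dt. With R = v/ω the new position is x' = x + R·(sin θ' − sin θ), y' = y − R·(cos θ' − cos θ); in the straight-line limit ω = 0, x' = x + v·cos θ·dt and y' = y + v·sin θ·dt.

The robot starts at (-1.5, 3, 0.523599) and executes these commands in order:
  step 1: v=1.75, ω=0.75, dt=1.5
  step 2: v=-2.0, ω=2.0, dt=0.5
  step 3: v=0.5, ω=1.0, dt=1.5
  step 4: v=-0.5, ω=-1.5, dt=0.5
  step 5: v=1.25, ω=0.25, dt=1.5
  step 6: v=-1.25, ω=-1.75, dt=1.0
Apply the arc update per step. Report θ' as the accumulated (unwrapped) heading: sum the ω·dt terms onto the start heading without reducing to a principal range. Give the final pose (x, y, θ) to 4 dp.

step 1: θ'=1.6486 (R=2.3333) → pose (-0.3404, 5.2021, 1.6486)
step 2: θ'=2.6486 (R=-1.0000) → pose (0.1833, 4.3989, 2.6486)
step 3: θ'=4.1486 (R=0.5000) → pose (-0.4759, 4.2256, 4.1486)
step 4: θ'=3.3986 (R=0.3333) → pose (-0.2789, 4.3699, 3.3986)
step 5: θ'=3.7736 (R=5.0000) → pose (-1.9618, 3.5683, 3.7736)
step 6: θ'=2.0236 (R=0.7143) → pose (-0.8975, 3.3045, 2.0236)

(-0.8975, 3.3045, 2.0236)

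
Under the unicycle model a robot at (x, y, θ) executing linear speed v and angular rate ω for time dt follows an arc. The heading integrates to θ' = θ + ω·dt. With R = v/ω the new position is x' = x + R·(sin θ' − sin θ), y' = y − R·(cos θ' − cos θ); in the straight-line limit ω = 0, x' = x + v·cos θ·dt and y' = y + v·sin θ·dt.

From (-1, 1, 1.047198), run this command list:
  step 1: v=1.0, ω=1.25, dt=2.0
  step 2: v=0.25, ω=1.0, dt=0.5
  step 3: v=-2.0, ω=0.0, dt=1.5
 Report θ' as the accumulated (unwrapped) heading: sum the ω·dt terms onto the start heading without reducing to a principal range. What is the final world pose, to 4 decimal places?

(-0.2549, 4.4201, 4.0472)

step 1: θ'=3.5472 (R=0.8000) → pose (-2.0085, 2.1351, 3.5472)
step 2: θ'=4.0472 (R=0.2500) → pose (-2.1065, 2.0597, 4.0472)
step 3: θ'=4.0472 (straight) → pose (-0.2549, 4.4201, 4.0472)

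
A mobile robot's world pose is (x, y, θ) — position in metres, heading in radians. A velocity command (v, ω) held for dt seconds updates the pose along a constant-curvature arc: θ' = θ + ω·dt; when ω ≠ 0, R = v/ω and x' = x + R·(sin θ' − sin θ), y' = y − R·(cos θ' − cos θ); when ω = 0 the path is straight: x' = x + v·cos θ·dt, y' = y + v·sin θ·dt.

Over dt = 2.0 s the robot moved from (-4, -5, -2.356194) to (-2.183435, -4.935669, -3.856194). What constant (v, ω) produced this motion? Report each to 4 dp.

Δθ = -3.856194 − -2.356194 = -1.500000
ω = Δθ/dt = -1.500000/2.0 = -0.7500
R = Δx/(sin θ' − sin θ) = 1.3333
v = R·ω = 1.3333·-0.7500 = -1.0000

v = -1.0000, ω = -0.7500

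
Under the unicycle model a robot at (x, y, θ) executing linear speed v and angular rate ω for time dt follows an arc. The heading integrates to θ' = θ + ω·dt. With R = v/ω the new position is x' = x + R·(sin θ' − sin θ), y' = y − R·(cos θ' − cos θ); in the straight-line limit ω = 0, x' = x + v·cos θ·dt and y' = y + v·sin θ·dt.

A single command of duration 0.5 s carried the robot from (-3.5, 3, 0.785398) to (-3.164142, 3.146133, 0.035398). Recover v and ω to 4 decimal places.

Δθ = 0.035398 − 0.785398 = -0.750000
ω = Δθ/dt = -0.750000/0.5 = -1.5000
R = Δx/(sin θ' − sin θ) = -0.5000
v = R·ω = -0.5000·-1.5000 = 0.7500

v = 0.7500, ω = -1.5000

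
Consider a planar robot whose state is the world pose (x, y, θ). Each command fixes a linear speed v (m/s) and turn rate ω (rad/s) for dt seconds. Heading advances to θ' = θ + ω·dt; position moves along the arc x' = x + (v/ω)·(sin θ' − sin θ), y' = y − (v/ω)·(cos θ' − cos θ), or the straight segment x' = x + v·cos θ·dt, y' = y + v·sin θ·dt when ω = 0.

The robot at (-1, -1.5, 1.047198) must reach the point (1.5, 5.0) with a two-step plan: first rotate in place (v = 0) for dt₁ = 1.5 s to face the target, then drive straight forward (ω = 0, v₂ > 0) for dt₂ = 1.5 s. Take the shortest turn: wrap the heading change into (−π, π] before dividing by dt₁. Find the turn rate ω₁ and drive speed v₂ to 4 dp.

ω₁ = 0.1043, v₂ = 4.6428

heading to target = atan2(5−-1.5, 1.5−-1) = 1.2036
Δθ = wrap(1.2036 − 1.0472) = 0.1564; ω₁ = Δθ/dt₁ = 0.1043
distance = √((1.5−-1)² + (5−-1.5)²) = 6.9642; v₂ = distance/dt₂ = 4.6428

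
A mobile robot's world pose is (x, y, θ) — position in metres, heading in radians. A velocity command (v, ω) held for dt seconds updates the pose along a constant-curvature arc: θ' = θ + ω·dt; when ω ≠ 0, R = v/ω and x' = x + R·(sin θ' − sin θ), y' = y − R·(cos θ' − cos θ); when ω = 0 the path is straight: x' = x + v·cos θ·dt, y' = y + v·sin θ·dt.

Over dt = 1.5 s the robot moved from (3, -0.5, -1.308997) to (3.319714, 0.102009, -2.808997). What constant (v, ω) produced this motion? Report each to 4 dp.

Δθ = -2.808997 − -1.308997 = -1.500000
ω = Δθ/dt = -1.500000/1.5 = -1.0000
R = −Δy/(cos θ' − cos θ) = 0.5000
v = R·ω = 0.5000·-1.0000 = -0.5000

v = -0.5000, ω = -1.0000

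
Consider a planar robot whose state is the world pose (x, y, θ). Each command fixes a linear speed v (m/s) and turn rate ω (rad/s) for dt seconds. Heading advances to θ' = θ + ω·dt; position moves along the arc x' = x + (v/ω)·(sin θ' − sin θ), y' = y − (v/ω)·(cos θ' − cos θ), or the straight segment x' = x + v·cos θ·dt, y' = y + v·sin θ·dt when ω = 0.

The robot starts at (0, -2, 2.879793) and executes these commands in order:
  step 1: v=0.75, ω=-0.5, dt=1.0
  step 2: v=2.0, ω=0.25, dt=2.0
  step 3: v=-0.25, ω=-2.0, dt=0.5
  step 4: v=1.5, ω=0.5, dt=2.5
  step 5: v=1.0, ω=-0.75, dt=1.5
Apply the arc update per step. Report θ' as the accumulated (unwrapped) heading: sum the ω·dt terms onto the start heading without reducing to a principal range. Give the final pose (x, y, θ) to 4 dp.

(-8.0281, 3.0795, 2.0048)

step 1: θ'=2.3798 (R=-1.5000) → pose (-0.6471, -1.6365, 2.3798)
step 2: θ'=2.8798 (R=8.0000) → pose (-4.0984, 0.3021, 2.8798)
step 3: θ'=1.8798 (R=0.1250) → pose (-4.0116, 0.2194, 1.8798)
step 4: θ'=3.1298 (R=3.0000) → pose (-6.8341, 2.3069, 3.1298)
step 5: θ'=2.0048 (R=-1.3333) → pose (-8.0281, 3.0795, 2.0048)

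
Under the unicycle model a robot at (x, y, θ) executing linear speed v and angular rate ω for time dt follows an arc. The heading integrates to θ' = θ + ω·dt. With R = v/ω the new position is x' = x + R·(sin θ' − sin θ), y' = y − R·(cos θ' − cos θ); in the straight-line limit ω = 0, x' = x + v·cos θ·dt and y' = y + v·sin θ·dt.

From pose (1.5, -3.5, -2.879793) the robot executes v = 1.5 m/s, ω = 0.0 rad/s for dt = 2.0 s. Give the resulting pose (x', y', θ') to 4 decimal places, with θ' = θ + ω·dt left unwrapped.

(-1.3978, -4.2765, -2.8798)

θ' = -2.8798 + 0.0·2.0 = -2.8798
ω = 0 → straight: x' = 1.5 + 1.5·cos(-2.8798)·2.0 = -1.3978
y' = -3.5 + 1.5·sin(-2.8798)·2.0 = -4.2765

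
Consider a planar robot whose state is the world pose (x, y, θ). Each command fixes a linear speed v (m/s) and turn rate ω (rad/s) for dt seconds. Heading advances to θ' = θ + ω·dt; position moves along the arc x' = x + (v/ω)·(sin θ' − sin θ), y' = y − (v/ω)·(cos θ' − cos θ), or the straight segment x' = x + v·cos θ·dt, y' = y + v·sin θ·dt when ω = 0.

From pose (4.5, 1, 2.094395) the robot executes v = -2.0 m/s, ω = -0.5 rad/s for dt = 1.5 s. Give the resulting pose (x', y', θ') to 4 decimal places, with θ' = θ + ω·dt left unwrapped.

(4.9338, -1.8979, 1.3444)

θ' = 2.0944 + -0.5·1.5 = 1.3444
R = v/ω = -2.0/-0.5 = 4.0000
x' = 4.5 + 4.0000·(sin 1.3444 − sin 2.0944) = 4.9338
y' = 1 − 4.0000·(cos 1.3444 − cos 2.0944) = -1.8979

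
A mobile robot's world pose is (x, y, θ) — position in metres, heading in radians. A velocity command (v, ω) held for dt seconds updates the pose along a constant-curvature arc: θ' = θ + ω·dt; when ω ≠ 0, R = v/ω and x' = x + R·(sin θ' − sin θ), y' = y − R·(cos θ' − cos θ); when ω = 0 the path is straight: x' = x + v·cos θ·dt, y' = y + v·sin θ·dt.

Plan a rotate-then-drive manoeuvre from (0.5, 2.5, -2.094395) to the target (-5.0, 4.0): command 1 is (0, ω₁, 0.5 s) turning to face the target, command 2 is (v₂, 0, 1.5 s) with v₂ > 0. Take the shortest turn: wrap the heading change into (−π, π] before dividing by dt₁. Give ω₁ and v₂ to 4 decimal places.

heading to target = atan2(4−2.5, -5−0.5) = 2.8753
Δθ = wrap(2.8753 − -2.0944) = -1.3134; ω₁ = Δθ/dt₁ = -2.6269
distance = √((-5−0.5)² + (4−2.5)²) = 5.7009; v₂ = distance/dt₂ = 3.8006

ω₁ = -2.6269, v₂ = 3.8006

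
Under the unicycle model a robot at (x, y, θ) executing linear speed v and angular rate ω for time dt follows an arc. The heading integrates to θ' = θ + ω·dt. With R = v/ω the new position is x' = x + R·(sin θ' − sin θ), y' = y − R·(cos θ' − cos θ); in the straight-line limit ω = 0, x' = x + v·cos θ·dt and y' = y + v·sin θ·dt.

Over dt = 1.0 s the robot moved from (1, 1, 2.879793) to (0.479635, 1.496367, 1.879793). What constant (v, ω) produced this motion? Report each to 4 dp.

v = 0.7500, ω = -1.0000

Δθ = 1.879793 − 2.879793 = -1.000000
ω = Δθ/dt = -1.000000/1.0 = -1.0000
R = Δx/(sin θ' − sin θ) = -0.7500
v = R·ω = -0.7500·-1.0000 = 0.7500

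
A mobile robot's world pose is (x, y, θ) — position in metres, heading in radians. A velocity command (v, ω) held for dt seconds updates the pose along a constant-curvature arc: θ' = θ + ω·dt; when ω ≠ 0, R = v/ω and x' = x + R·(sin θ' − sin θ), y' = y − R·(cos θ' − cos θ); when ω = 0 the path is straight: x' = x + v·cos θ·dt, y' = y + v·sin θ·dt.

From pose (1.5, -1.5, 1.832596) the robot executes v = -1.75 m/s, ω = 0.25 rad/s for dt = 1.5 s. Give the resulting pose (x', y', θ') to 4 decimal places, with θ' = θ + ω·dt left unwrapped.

(2.6335, -3.8506, 2.2076)

θ' = 1.8326 + 0.25·1.5 = 2.2076
R = v/ω = -1.75/0.25 = -7.0000
x' = 1.5 + -7.0000·(sin 2.2076 − sin 1.8326) = 2.6335
y' = -1.5 − -7.0000·(cos 2.2076 − cos 1.8326) = -3.8506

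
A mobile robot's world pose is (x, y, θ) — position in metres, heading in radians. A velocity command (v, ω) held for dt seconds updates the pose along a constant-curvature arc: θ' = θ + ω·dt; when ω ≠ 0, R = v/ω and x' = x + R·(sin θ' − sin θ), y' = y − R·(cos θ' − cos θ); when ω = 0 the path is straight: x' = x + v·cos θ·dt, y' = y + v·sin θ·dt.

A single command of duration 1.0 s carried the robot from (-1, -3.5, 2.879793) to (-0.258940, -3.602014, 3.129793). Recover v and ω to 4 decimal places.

Δθ = 3.129793 − 2.879793 = 0.250000
ω = Δθ/dt = 0.250000/1.0 = 0.2500
R = Δx/(sin θ' − sin θ) = -3.0000
v = R·ω = -3.0000·0.2500 = -0.7500

v = -0.7500, ω = 0.2500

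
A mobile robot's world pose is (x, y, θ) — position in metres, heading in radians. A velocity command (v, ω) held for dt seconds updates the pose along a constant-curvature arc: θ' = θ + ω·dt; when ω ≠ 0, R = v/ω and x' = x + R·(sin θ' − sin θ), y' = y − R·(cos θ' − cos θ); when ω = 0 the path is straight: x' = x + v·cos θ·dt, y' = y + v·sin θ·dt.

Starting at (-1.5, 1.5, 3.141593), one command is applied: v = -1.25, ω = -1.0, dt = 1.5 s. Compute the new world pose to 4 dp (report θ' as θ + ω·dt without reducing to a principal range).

θ' = 3.1416 + -1.0·1.5 = 1.6416
R = v/ω = -1.25/-1.0 = 1.2500
x' = -1.5 + 1.2500·(sin 1.6416 − sin 3.1416) = -0.2531
y' = 1.5 − 1.2500·(cos 1.6416 − cos 3.1416) = 0.3384

(-0.2531, 0.3384, 1.6416)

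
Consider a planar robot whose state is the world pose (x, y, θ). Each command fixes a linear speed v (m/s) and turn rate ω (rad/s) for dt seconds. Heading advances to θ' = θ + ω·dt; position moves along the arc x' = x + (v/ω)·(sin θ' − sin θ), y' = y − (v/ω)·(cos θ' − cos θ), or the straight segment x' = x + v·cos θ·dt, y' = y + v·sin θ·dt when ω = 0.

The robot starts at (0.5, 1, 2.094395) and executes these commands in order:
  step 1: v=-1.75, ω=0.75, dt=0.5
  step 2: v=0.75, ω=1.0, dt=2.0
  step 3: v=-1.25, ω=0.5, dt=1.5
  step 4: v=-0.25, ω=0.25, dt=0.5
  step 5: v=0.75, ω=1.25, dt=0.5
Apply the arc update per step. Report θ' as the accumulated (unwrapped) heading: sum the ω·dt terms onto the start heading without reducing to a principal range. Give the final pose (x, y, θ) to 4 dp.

step 1: θ'=2.4694 (R=-2.3333) → pose (1.0677, 0.3409, 2.4694)
step 2: θ'=4.4694 (R=0.7500) → pose (-0.1273, -0.0654, 4.4694)
step 3: θ'=5.2194 (R=-2.5000) → pose (-0.3683, 1.7500, 5.2194)
step 4: θ'=5.3444 (R=-1.0000) → pose (-0.4357, 1.8552, 5.3444)
step 5: θ'=5.9694 (R=0.6000) → pose (-0.1368, 1.6389, 5.9694)

(-0.1368, 1.6389, 5.9694)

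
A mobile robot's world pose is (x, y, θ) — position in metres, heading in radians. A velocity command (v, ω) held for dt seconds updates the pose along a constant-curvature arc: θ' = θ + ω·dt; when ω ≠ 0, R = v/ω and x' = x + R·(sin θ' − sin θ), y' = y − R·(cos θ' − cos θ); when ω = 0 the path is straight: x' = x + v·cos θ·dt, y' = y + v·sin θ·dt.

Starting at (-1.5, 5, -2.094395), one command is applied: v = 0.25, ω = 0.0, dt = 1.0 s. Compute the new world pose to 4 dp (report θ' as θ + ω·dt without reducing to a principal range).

θ' = -2.0944 + 0.0·1.0 = -2.0944
ω = 0 → straight: x' = -1.5 + 0.25·cos(-2.0944)·1.0 = -1.6250
y' = 5 + 0.25·sin(-2.0944)·1.0 = 4.7835

(-1.6250, 4.7835, -2.0944)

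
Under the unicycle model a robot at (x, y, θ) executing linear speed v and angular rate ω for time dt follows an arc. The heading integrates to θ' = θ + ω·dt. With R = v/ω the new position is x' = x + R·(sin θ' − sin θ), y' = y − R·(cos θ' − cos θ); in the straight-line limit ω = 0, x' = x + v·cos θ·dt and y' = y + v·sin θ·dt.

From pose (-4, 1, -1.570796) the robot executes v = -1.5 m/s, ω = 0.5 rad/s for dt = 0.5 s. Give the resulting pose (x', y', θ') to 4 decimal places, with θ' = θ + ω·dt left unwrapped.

θ' = -1.5708 + 0.5·0.5 = -1.3208
R = v/ω = -1.5/0.5 = -3.0000
x' = -4 + -3.0000·(sin -1.3208 − sin -1.5708) = -4.0933
y' = 1 − -3.0000·(cos -1.3208 − cos -1.5708) = 1.7422

(-4.0933, 1.7422, -1.3208)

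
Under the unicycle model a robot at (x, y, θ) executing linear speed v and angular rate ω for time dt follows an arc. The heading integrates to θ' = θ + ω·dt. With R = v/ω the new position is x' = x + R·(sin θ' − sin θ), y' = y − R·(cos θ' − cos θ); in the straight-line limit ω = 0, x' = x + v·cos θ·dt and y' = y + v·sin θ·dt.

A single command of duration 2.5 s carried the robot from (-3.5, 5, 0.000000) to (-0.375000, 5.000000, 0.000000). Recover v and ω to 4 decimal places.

Δθ = 0.000000 − 0.000000 = 0.000000
ω = Δθ/dt = 0.000000/2.5 = 0.0000
ω = 0 → v = (Δx·cos θ + Δy·sin θ)/dt = 1.2500

v = 1.2500, ω = 0.0000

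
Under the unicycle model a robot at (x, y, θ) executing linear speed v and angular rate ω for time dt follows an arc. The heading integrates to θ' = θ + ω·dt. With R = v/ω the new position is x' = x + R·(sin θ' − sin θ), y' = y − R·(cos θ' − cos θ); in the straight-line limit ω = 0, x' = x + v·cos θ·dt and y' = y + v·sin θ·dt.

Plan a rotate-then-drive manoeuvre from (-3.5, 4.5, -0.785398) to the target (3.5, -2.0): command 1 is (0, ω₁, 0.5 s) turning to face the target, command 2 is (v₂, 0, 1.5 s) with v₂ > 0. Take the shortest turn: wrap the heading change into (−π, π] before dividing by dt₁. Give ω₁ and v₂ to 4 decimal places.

heading to target = atan2(-2−4.5, 3.5−-3.5) = -0.7484
Δθ = wrap(-0.7484 − -0.7854) = 0.0370; ω₁ = Δθ/dt₁ = 0.0740
distance = √((3.5−-3.5)² + (-2−4.5)²) = 9.5525; v₂ = distance/dt₂ = 6.3683

ω₁ = 0.0740, v₂ = 6.3683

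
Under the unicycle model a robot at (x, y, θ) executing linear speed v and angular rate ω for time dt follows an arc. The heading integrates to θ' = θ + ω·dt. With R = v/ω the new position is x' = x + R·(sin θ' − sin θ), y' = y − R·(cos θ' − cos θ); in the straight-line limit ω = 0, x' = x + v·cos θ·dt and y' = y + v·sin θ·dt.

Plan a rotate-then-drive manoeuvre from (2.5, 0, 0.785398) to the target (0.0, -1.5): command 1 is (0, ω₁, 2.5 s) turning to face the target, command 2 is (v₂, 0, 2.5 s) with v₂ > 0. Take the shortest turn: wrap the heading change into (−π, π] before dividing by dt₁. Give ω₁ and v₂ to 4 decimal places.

heading to target = atan2(-1.5−0, 0−2.5) = -2.6012
Δθ = wrap(-2.6012 − 0.7854) = 2.8966; ω₁ = Δθ/dt₁ = 1.1586
distance = √((0−2.5)² + (-1.5−0)²) = 2.9155; v₂ = distance/dt₂ = 1.1662

ω₁ = 1.1586, v₂ = 1.1662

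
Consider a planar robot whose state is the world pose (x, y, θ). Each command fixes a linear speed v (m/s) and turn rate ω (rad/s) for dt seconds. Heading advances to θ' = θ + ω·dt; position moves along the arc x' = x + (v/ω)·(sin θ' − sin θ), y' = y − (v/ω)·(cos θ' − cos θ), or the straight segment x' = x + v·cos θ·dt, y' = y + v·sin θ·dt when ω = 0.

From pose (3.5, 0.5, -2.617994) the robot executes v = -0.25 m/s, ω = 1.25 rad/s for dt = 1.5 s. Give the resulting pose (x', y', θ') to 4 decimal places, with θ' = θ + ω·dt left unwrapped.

θ' = -2.6180 + 1.25·1.5 = -0.7430
R = v/ω = -0.25/1.25 = -0.2000
x' = 3.5 + -0.2000·(sin -0.7430 − sin -2.6180) = 3.5353
y' = 0.5 − -0.2000·(cos -0.7430 − cos -2.6180) = 0.8205

(3.5353, 0.8205, -0.7430)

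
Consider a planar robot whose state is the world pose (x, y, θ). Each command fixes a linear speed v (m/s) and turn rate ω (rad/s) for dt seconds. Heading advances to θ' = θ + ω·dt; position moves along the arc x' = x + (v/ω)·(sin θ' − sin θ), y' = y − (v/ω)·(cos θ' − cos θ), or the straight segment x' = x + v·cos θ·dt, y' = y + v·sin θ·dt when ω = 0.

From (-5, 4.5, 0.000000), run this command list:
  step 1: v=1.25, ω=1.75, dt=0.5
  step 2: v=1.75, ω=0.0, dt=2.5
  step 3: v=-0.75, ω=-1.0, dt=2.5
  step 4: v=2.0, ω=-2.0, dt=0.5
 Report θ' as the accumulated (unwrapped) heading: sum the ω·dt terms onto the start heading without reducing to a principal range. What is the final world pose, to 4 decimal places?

step 1: θ'=0.8750 (R=0.7143) → pose (-4.4518, 4.7564, 0.8750)
step 2: θ'=0.8750 (straight) → pose (-1.6474, 8.1144, 0.8750)
step 3: θ'=-1.6250 (R=0.7500) → pose (-2.9719, 8.6358, -1.6250)
step 4: θ'=-2.6250 (R=-1.0000) → pose (-3.4766, 7.8205, -2.6250)

(-3.4766, 7.8205, -2.6250)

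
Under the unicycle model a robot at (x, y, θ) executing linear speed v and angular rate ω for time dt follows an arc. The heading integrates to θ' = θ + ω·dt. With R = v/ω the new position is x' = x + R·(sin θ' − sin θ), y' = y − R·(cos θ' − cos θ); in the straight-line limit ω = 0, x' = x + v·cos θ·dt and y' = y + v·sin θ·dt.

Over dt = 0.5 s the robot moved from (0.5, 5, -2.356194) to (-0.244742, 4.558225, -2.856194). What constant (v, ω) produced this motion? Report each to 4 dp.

v = 1.7500, ω = -1.0000

Δθ = -2.856194 − -2.356194 = -0.500000
ω = Δθ/dt = -0.500000/0.5 = -1.0000
R = Δx/(sin θ' − sin θ) = -1.7500
v = R·ω = -1.7500·-1.0000 = 1.7500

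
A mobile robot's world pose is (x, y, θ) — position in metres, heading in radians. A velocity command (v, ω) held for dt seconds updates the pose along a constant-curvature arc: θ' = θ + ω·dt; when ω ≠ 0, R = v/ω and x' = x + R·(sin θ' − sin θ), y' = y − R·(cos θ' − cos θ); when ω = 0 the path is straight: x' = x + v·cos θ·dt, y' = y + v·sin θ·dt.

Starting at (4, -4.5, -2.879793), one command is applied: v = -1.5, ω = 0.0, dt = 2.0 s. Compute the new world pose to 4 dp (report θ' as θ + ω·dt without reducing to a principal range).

(6.8978, -3.7235, -2.8798)

θ' = -2.8798 + 0.0·2.0 = -2.8798
ω = 0 → straight: x' = 4 + -1.5·cos(-2.8798)·2.0 = 6.8978
y' = -4.5 + -1.5·sin(-2.8798)·2.0 = -3.7235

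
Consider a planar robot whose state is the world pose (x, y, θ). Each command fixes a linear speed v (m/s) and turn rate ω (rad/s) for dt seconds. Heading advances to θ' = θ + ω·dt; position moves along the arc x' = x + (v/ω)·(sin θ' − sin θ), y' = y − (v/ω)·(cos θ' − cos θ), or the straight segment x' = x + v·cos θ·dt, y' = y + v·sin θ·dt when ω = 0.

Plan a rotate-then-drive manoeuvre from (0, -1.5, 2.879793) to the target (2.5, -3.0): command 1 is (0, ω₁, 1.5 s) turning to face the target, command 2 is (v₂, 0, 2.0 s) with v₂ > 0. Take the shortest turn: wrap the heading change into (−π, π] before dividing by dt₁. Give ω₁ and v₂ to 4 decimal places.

heading to target = atan2(-3−-1.5, 2.5−0) = -0.5404
Δθ = wrap(-0.5404 − 2.8798) = 2.8630; ω₁ = Δθ/dt₁ = 1.9086
distance = √((2.5−0)² + (-3−-1.5)²) = 2.9155; v₂ = distance/dt₂ = 1.4577

ω₁ = 1.9086, v₂ = 1.4577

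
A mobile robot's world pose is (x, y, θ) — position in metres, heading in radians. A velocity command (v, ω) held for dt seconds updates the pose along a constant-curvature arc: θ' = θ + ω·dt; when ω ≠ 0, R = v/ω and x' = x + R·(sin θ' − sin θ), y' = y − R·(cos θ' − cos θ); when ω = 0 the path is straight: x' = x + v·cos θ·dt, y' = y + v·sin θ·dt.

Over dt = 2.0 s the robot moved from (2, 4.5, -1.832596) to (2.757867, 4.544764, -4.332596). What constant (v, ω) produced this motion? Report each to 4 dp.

v = -0.5000, ω = -1.2500

Δθ = -4.332596 − -1.832596 = -2.500000
ω = Δθ/dt = -2.500000/2.0 = -1.2500
R = Δx/(sin θ' − sin θ) = 0.4000
v = R·ω = 0.4000·-1.2500 = -0.5000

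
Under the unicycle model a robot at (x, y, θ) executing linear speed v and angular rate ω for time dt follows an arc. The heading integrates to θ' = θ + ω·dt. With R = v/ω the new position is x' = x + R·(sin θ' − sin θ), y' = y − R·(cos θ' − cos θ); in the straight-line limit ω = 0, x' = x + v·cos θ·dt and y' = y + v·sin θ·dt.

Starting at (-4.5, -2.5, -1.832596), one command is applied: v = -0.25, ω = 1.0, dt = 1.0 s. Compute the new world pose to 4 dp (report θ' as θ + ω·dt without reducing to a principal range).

θ' = -1.8326 + 1.0·1.0 = -0.8326
R = v/ω = -0.25/1.0 = -0.2500
x' = -4.5 + -0.2500·(sin -0.8326 − sin -1.8326) = -4.5566
y' = -2.5 − -0.2500·(cos -0.8326 − cos -1.8326) = -2.2671

(-4.5566, -2.2671, -0.8326)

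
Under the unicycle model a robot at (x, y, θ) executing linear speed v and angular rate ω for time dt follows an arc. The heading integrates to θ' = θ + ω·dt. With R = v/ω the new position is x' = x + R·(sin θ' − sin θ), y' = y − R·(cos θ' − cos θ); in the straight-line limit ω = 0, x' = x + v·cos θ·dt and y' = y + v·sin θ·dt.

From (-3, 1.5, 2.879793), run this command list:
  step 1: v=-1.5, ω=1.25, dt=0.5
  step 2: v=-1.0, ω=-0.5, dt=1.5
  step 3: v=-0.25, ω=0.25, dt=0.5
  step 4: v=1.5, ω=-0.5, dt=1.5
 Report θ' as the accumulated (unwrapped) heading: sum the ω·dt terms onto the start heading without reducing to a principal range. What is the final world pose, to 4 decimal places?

step 1: θ'=3.5048 (R=-1.2000) → pose (-2.2631, 1.5374, 3.5048)
step 2: θ'=2.7548 (R=2.0000) → pose (-0.7981, 1.5201, 2.7548)
step 3: θ'=2.8798 (R=-1.0000) → pose (-0.6797, 1.4803, 2.8798)
step 4: θ'=2.1298 (R=-3.0000) → pose (-2.4466, 2.7871, 2.1298)

(-2.4466, 2.7871, 2.1298)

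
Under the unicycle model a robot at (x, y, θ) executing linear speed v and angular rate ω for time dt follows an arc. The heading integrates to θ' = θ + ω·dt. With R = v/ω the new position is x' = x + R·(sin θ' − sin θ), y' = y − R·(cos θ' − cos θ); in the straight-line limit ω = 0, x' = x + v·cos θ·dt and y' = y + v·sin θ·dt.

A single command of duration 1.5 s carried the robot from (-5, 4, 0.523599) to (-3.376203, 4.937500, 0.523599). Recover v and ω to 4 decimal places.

v = 1.2500, ω = 0.0000

Δθ = 0.523599 − 0.523599 = 0.000000
ω = Δθ/dt = 0.000000/1.5 = 0.0000
ω = 0 → v = (Δx·cos θ + Δy·sin θ)/dt = 1.2500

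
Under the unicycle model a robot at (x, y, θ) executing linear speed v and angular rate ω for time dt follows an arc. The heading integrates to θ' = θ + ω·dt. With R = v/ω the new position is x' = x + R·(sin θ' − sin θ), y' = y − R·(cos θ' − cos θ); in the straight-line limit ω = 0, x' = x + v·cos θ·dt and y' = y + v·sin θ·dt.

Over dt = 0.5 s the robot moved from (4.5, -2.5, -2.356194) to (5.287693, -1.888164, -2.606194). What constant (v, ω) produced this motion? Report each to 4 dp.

Δθ = -2.606194 − -2.356194 = -0.250000
ω = Δθ/dt = -0.250000/0.5 = -0.5000
R = Δx/(sin θ' − sin θ) = 4.0000
v = R·ω = 4.0000·-0.5000 = -2.0000

v = -2.0000, ω = -0.5000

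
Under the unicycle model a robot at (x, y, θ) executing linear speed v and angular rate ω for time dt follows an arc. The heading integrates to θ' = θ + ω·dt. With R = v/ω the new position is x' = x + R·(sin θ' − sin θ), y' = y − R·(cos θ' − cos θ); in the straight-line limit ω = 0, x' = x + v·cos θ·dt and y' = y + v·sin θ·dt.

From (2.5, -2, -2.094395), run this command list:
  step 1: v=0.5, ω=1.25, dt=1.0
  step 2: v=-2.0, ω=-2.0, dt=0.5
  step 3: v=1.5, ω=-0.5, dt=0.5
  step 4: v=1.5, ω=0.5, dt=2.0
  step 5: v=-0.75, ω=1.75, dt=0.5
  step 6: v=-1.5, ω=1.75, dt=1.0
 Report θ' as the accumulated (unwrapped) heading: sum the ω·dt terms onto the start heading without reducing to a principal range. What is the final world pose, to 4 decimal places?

(0.6434, -5.6768, 1.5306)

step 1: θ'=-0.8444 (R=0.4000) → pose (2.5474, -2.4657, -0.8444)
step 2: θ'=-1.8444 (R=1.0000) → pose (2.3321, -1.5313, -1.8444)
step 3: θ'=-2.0944 (R=-3.0000) → pose (2.0418, -2.2207, -2.0944)
step 4: θ'=-1.0944 (R=3.0000) → pose (1.9739, -5.0964, -1.0944)
step 5: θ'=-0.2194 (R=-0.4286) → pose (1.6864, -4.8747, -0.2194)
step 6: θ'=1.5306 (R=-0.8571) → pose (0.6434, -5.6768, 1.5306)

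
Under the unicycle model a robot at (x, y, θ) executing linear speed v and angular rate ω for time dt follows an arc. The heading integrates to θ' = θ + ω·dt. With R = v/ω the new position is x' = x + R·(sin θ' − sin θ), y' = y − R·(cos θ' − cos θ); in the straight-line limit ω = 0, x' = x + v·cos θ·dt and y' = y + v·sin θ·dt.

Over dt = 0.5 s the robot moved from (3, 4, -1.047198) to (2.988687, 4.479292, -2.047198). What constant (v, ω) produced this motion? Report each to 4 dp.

v = -1.0000, ω = -2.0000

Δθ = -2.047198 − -1.047198 = -1.000000
ω = Δθ/dt = -1.000000/0.5 = -2.0000
R = −Δy/(cos θ' − cos θ) = 0.5000
v = R·ω = 0.5000·-2.0000 = -1.0000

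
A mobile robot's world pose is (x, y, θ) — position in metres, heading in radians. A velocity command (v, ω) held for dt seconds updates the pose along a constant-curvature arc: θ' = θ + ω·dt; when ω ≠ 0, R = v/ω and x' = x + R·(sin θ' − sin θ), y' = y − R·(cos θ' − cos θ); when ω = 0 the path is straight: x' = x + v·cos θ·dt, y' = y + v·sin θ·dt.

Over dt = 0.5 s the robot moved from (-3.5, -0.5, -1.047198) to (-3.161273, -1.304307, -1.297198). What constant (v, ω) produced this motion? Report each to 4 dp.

v = 1.7500, ω = -0.5000

Δθ = -1.297198 − -1.047198 = -0.250000
ω = Δθ/dt = -0.250000/0.5 = -0.5000
R = −Δy/(cos θ' − cos θ) = -3.5000
v = R·ω = -3.5000·-0.5000 = 1.7500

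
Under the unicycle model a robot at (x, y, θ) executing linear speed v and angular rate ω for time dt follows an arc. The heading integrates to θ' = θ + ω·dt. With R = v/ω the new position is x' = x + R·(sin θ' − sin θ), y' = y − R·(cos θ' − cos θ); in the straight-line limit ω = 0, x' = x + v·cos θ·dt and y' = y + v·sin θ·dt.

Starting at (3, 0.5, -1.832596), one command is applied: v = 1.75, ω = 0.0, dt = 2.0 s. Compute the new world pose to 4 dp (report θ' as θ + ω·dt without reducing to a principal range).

(2.0941, -2.8807, -1.8326)

θ' = -1.8326 + 0.0·2.0 = -1.8326
ω = 0 → straight: x' = 3 + 1.75·cos(-1.8326)·2.0 = 2.0941
y' = 0.5 + 1.75·sin(-1.8326)·2.0 = -2.8807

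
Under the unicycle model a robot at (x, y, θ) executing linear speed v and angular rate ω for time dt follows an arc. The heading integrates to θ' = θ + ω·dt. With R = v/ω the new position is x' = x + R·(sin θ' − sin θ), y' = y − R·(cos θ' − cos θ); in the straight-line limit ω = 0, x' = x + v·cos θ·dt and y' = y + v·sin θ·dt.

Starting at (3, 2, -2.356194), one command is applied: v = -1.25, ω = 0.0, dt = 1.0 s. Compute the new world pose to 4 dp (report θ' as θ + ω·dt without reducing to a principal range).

θ' = -2.3562 + 0.0·1.0 = -2.3562
ω = 0 → straight: x' = 3 + -1.25·cos(-2.3562)·1.0 = 3.8839
y' = 2 + -1.25·sin(-2.3562)·1.0 = 2.8839

(3.8839, 2.8839, -2.3562)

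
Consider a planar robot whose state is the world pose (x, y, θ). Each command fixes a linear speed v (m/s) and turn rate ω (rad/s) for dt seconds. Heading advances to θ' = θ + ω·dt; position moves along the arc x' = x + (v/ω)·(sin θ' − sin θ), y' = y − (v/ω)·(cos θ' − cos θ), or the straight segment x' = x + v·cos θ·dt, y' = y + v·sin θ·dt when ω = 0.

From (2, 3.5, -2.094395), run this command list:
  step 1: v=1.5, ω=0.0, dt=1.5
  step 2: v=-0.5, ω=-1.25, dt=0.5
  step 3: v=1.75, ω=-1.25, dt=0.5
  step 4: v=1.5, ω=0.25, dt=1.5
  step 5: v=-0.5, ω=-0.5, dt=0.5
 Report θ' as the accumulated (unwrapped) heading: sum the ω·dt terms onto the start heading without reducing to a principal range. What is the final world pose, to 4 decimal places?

step 1: θ'=-2.0944 (straight) → pose (0.8750, 1.5514, -2.0944)
step 2: θ'=-2.7194 (R=0.4000) → pose (1.0575, 1.7163, -2.7194)
step 3: θ'=-3.3444 (R=-1.4000) → pose (0.2019, 1.6221, -3.3444)
step 4: θ'=-2.9694 (R=6.0000) → pose (-2.0347, 1.6563, -2.9694)
step 5: θ'=-3.2194 (R=1.0000) → pose (-1.7857, 1.6681, -3.2194)

(-1.7857, 1.6681, -3.2194)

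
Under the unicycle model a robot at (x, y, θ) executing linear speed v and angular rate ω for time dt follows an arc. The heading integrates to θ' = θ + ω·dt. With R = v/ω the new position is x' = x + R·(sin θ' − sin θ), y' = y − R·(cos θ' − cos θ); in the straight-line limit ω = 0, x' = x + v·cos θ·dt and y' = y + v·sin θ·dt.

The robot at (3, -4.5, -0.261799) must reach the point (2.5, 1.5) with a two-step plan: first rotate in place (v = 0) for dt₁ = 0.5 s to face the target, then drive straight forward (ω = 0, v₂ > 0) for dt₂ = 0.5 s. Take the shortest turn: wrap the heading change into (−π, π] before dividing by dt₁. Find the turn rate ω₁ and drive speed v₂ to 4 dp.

ω₁ = 3.8315, v₂ = 12.0416

heading to target = atan2(1.5−-4.5, 2.5−3) = 1.6539
Δθ = wrap(1.6539 − -0.2618) = 1.9157; ω₁ = Δθ/dt₁ = 3.8315
distance = √((2.5−3)² + (1.5−-4.5)²) = 6.0208; v₂ = distance/dt₂ = 12.0416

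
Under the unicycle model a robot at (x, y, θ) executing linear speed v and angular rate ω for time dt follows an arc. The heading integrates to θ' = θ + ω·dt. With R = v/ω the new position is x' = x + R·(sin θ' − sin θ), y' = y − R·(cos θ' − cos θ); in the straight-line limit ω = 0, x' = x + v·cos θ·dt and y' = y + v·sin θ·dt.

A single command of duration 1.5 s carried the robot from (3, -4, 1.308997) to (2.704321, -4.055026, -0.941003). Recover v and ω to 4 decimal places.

Δθ = -0.941003 − 1.308997 = -2.250000
ω = Δθ/dt = -2.250000/1.5 = -1.5000
R = Δx/(sin θ' − sin θ) = 0.1667
v = R·ω = 0.1667·-1.5000 = -0.2500

v = -0.2500, ω = -1.5000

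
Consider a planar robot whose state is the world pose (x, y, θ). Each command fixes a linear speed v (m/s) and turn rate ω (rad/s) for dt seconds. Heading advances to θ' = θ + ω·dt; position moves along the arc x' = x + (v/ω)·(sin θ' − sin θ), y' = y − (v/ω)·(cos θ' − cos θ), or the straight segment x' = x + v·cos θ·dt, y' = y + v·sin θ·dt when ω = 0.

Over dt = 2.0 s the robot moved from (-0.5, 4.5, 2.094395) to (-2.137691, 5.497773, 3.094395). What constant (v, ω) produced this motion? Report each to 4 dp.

Δθ = 3.094395 − 2.094395 = 1.000000
ω = Δθ/dt = 1.000000/2.0 = 0.5000
R = Δx/(sin θ' − sin θ) = 2.0000
v = R·ω = 2.0000·0.5000 = 1.0000

v = 1.0000, ω = 0.5000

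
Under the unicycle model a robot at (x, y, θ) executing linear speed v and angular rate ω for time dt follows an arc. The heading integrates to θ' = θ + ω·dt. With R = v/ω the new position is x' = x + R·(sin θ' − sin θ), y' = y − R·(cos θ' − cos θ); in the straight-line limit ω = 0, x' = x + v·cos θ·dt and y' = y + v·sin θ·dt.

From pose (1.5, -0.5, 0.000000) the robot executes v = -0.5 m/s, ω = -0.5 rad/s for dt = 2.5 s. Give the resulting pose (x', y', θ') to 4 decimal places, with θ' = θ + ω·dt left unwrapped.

θ' = 0.0000 + -0.5·2.5 = -1.2500
R = v/ω = -0.5/-0.5 = 1.0000
x' = 1.5 + 1.0000·(sin -1.2500 − sin 0.0000) = 0.5510
y' = -0.5 − 1.0000·(cos -1.2500 − cos 0.0000) = 0.1847

(0.5510, 0.1847, -1.2500)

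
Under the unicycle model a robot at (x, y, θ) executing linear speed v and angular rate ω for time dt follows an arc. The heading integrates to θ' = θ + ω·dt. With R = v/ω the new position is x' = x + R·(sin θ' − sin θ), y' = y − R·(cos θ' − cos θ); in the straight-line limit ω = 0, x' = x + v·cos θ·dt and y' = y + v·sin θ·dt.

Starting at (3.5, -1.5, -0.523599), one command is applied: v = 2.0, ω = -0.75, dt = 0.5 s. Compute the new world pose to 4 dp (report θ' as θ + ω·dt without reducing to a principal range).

θ' = -0.5236 + -0.75·0.5 = -0.8986
R = v/ω = 2.0/-0.75 = -2.6667
x' = 3.5 + -2.6667·(sin -0.8986 − sin -0.5236) = 4.2532
y' = -1.5 − -2.6667·(cos -0.8986 − cos -0.5236) = -2.1488

(4.2532, -2.1488, -0.8986)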